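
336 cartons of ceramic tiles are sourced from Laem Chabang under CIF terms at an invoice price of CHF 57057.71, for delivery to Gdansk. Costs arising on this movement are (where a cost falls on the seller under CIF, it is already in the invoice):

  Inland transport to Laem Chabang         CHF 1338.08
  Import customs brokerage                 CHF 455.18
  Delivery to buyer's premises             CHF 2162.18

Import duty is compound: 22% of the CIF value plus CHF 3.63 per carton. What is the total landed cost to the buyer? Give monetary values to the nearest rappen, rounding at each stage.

CIF: the seller pays costs through ocean freight and marine insurance to the destination port.
Already in the invoice (seller's account under CIF): inland to port — exclude.
The CIF price already equals the CIF value: 57057.71
Ad valorem component: 57057.71 × 22% = 12552.70
Specific component: 336 × 3.63 = 1219.68
Import duty = 12552.70 + 1219.68 = 13772.38
Buyer bears: brokerage 455.18 + delivery 2162.18 + duty 13772.38 = 16389.74
Landed cost = invoice 57057.71 + 16389.74 = 73447.45

Total landed cost: CHF 73447.45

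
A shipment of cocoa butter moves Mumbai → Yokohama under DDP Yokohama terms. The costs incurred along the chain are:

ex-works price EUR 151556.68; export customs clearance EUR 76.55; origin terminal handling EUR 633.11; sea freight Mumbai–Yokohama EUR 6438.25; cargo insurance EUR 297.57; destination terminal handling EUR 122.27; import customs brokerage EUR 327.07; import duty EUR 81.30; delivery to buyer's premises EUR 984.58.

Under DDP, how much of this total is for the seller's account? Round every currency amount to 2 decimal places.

Seller's account: EUR 160517.38

DDP: the seller bears all costs including import duty.
Seller's account: goods 151556.68 + export clearance 76.55 + origin terminal 633.11 + freight 6438.25 + insurance 297.57 + destination terminal 122.27 + brokerage 327.07 + duty 81.30 + delivery 984.58 = 160517.38
Buyer's account: 0.00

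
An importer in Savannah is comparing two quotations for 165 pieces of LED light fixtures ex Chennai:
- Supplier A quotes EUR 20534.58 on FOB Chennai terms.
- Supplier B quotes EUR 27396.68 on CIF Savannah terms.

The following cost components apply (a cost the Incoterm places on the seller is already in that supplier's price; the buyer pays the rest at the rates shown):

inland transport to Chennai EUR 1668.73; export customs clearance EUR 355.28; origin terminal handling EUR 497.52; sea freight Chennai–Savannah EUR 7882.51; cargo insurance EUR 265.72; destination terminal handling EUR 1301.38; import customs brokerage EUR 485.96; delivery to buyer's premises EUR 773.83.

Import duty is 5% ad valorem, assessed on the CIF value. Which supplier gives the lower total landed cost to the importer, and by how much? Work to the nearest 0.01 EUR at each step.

Supplier B is cheaper by EUR 1350.44

Supplier A (FOB):
CIF value = FOB price + freight + insurance = 20534.58 + 7882.51 + 265.72 = 28682.81
Import duty = 28682.81 × 5% = 1434.14
Buyer bears (A): 7882.51 + 265.72 + 1301.38 + 485.96 + 773.83 = 10709.40
Landed cost (A) = invoice 20534.58 + 10709.40 + duty 1434.14 = 32678.12
Supplier B (CIF):
The CIF price already equals the CIF value: 27396.68
Import duty = 27396.68 × 5% = 1369.83
Buyer bears (B): 1301.38 + 485.96 + 773.83 = 2561.17
Landed cost (B) = invoice 27396.68 + 2561.17 + duty 1369.83 = 31327.68
Difference = |32678.12 − 31327.68| = 1350.44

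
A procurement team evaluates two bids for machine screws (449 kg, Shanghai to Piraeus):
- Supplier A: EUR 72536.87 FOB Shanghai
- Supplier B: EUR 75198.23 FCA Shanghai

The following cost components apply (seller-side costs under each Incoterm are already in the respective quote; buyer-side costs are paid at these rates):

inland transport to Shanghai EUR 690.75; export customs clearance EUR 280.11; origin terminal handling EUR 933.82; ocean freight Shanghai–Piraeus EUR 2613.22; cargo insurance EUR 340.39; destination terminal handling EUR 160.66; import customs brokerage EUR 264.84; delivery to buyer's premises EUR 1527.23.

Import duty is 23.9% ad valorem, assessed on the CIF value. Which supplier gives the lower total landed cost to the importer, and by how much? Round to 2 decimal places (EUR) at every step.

Supplier A (FOB):
CIF value = FOB price + freight + insurance = 72536.87 + 2613.22 + 340.39 = 75490.48
Import duty = 75490.48 × 23.9% = 18042.22
Buyer bears (A): 2613.22 + 340.39 + 160.66 + 264.84 + 1527.23 = 4906.34
Landed cost (A) = invoice 72536.87 + 4906.34 + duty 18042.22 = 95485.43
Supplier B (FCA):
CIF value = FCA price + origin terminal + freight + insurance = 75198.23 + 933.82 + 2613.22 + 340.39 = 79085.66
Import duty = 79085.66 × 23.9% = 18901.47
Buyer bears (B): 933.82 + 2613.22 + 340.39 + 160.66 + 264.84 + 1527.23 = 5840.16
Landed cost (B) = invoice 75198.23 + 5840.16 + duty 18901.47 = 99939.86
Difference = |95485.43 − 99939.86| = 4454.43

Supplier A is cheaper by EUR 4454.43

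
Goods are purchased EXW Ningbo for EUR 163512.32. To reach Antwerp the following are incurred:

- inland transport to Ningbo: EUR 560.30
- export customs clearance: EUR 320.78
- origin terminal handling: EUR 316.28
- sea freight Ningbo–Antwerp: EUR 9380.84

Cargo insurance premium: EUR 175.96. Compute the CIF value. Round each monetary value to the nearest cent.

CIF = EXW price + pre-shipment costs + freight + insurance
CIF = 163512.32 + 560.30 + 320.78 + 316.28 + 9380.84 + 175.96 = 174266.48

CIF value: EUR 174266.48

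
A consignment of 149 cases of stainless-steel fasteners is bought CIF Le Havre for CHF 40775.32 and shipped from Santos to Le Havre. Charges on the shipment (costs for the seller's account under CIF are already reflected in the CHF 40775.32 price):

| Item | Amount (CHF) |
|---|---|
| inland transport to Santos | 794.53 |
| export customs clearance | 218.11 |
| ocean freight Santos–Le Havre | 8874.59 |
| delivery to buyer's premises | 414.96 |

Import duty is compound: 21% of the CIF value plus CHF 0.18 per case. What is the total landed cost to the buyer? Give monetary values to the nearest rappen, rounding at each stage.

Total landed cost: CHF 49779.92

CIF: the seller pays costs through ocean freight and marine insurance to the destination port.
Already in the invoice (seller's account under CIF): inland to port, export clearance, freight — exclude.
The CIF price already equals the CIF value: 40775.32
Ad valorem component: 40775.32 × 21% = 8562.82
Specific component: 149 × 0.18 = 26.82
Import duty = 8562.82 + 26.82 = 8589.64
Buyer bears: delivery 414.96 + duty 8589.64 = 9004.60
Landed cost = invoice 40775.32 + 9004.60 = 49779.92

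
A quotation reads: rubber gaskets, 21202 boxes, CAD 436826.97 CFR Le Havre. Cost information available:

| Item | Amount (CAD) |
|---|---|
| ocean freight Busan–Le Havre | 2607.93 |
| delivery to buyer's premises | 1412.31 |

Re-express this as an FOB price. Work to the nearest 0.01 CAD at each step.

FOB price: CAD 434219.04

Not relevant to the conversion: delivery — on the buyer under both terms; not part of either seller's price.
From CFR to FOB, the seller no longer bears: freight.
FOB price = 436826.97 − 2607.93 = 434219.04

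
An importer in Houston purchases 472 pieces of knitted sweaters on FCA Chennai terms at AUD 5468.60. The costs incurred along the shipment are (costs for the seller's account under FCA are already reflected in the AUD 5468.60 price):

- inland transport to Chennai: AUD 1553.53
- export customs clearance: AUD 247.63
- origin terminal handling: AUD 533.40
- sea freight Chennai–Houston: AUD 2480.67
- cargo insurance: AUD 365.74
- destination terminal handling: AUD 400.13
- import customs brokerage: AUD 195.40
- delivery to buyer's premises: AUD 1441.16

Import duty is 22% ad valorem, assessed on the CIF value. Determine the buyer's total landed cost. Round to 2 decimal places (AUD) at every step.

FCA: the seller delivers export-cleared goods to the carrier; the buyer bears costs from that point.
Already in the invoice (seller's account under FCA): inland to port, export clearance — exclude.
CIF value = FCA price + origin terminal + freight + insurance = 5468.60 + 533.40 + 2480.67 + 365.74 = 8848.41
Import duty = 8848.41 × 22% = 1946.65
Buyer bears: origin terminal 533.40 + freight 2480.67 + insurance 365.74 + destination terminal 400.13 + brokerage 195.40 + delivery 1441.16 + duty 1946.65 = 7363.15
Landed cost = invoice 5468.60 + 7363.15 = 12831.75

Total landed cost: AUD 12831.75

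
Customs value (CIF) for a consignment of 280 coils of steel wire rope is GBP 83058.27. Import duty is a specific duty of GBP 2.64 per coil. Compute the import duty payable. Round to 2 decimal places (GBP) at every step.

Import duty: GBP 739.20

Import duty = 280 × 2.64 = 739.20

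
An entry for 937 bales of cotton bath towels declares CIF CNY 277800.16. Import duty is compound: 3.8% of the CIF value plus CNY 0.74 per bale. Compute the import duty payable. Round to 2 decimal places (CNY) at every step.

Import duty: CNY 11249.79

Ad valorem component: 277800.16 × 3.8% = 10556.41
Specific component: 937 × 0.74 = 693.38
Import duty = 10556.41 + 693.38 = 11249.79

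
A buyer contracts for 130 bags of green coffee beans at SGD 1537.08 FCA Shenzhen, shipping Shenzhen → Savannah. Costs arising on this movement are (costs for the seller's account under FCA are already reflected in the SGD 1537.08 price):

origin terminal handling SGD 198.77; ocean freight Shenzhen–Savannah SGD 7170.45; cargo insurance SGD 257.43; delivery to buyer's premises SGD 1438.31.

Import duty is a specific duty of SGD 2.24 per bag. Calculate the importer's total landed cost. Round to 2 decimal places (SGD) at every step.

Total landed cost: SGD 10893.24

FCA: the seller delivers export-cleared goods to the carrier; the buyer bears costs from that point.
CIF value = FCA price + origin terminal + freight + insurance = 1537.08 + 198.77 + 7170.45 + 257.43 = 9163.73
Import duty = 130 × 2.24 = 291.20
Buyer bears: origin terminal 198.77 + freight 7170.45 + insurance 257.43 + delivery 1438.31 + duty 291.20 = 9356.16
Landed cost = invoice 1537.08 + 9356.16 = 10893.24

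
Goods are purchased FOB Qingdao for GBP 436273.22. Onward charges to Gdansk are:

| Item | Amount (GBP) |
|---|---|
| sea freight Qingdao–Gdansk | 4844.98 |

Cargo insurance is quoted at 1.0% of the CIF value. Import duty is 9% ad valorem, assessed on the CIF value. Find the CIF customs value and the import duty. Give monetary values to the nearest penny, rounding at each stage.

CIF value: GBP 445573.94; import duty: GBP 40101.65

Let C be the CIF value. C = FOB price + freight + 1.0% × C
C − 1.0% × C = 436273.22 + 4844.98
0.99 × C = 441118.20
C = 441118.20 / 0.99 = 445573.94
Insurance premium = 1.0% × 445573.94 = 4455.74
Import duty = 445573.94 × 9% = 40101.65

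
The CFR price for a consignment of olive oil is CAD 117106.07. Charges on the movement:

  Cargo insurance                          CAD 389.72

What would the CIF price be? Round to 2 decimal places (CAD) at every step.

From CFR to CIF, the seller additionally bears: insurance.
CIF price = 117106.07 + 389.72 = 117495.79

CIF price: CAD 117495.79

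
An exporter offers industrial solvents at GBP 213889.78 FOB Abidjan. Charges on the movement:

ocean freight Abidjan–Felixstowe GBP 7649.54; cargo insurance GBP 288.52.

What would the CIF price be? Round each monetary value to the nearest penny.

From FOB to CIF, the seller additionally bears: freight, insurance.
CIF price = 213889.78 + 7649.54 + 288.52 = 221827.84

CIF price: GBP 221827.84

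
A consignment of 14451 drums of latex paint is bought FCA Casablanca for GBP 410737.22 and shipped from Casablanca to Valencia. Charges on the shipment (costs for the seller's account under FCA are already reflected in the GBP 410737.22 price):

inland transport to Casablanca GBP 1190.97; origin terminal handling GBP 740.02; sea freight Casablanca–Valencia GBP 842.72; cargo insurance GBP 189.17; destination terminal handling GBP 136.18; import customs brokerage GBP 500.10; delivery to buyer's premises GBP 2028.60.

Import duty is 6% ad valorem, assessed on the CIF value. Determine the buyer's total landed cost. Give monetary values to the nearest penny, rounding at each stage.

FCA: the seller delivers export-cleared goods to the carrier; the buyer bears costs from that point.
Already in the invoice (seller's account under FCA): inland to port — exclude.
CIF value = FCA price + origin terminal + freight + insurance = 410737.22 + 740.02 + 842.72 + 189.17 = 412509.13
Import duty = 412509.13 × 6% = 24750.55
Buyer bears: origin terminal 740.02 + freight 842.72 + insurance 189.17 + destination terminal 136.18 + brokerage 500.10 + delivery 2028.60 + duty 24750.55 = 29187.34
Landed cost = invoice 410737.22 + 29187.34 = 439924.56

Total landed cost: GBP 439924.56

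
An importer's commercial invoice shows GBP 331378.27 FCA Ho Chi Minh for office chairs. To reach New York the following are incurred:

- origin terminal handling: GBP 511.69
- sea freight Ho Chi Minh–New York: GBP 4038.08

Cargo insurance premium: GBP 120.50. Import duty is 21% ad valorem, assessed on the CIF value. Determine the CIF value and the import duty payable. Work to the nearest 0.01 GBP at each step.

CIF value: GBP 336048.54; import duty: GBP 70570.19

CIF = FCA price + pre-shipment costs + freight + insurance
CIF = 331378.27 + 511.69 + 4038.08 + 120.50 = 336048.54
Import duty = 336048.54 × 21% = 70570.19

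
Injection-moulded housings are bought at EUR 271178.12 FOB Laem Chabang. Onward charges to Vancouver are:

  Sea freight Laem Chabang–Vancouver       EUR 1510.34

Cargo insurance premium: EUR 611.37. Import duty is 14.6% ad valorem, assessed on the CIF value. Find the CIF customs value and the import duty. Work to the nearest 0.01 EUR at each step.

CIF = FOB price + freight + insurance
CIF = 271178.12 + 1510.34 + 611.37 = 273299.83
Import duty = 273299.83 × 14.6% = 39901.78

CIF value: EUR 273299.83; import duty: EUR 39901.78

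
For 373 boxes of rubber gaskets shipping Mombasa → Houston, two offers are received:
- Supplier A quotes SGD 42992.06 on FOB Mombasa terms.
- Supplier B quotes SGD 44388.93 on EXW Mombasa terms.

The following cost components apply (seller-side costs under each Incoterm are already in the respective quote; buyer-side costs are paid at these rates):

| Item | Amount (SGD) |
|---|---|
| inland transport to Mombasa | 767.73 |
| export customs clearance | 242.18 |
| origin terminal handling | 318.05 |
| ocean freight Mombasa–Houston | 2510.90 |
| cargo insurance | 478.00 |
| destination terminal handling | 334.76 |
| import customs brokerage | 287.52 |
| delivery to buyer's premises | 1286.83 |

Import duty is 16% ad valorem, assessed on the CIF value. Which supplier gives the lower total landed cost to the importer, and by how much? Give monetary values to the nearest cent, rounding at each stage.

Supplier A (FOB):
CIF value = FOB price + freight + insurance = 42992.06 + 2510.90 + 478.00 = 45980.96
Import duty = 45980.96 × 16% = 7356.95
Buyer bears (A): 2510.90 + 478.00 + 334.76 + 287.52 + 1286.83 = 4898.01
Landed cost (A) = invoice 42992.06 + 4898.01 + duty 7356.95 = 55247.02
Supplier B (EXW):
CIF value = EXW price + inland to port + export clearance + origin terminal + freight + insurance = 44388.93 + 767.73 + 242.18 + 318.05 + 2510.90 + 478.00 = 48705.79
Import duty = 48705.79 × 16% = 7792.93
Buyer bears (B): 767.73 + 242.18 + 318.05 + 2510.90 + 478.00 + 334.76 + 287.52 + 1286.83 = 6225.97
Landed cost (B) = invoice 44388.93 + 6225.97 + duty 7792.93 = 58407.83
Difference = |55247.02 − 58407.83| = 3160.81

Supplier A is cheaper by SGD 3160.81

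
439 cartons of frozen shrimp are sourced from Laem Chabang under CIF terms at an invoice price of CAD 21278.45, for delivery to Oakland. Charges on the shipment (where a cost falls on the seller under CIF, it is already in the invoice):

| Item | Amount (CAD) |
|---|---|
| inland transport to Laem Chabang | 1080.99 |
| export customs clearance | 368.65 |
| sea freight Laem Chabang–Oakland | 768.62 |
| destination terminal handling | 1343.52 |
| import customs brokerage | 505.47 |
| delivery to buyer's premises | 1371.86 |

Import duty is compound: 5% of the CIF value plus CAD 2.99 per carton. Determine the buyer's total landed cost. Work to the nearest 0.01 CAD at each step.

CIF: the seller pays costs through ocean freight and marine insurance to the destination port.
Already in the invoice (seller's account under CIF): inland to port, export clearance, freight — exclude.
The CIF price already equals the CIF value: 21278.45
Ad valorem component: 21278.45 × 5% = 1063.92
Specific component: 439 × 2.99 = 1312.61
Import duty = 1063.92 + 1312.61 = 2376.53
Buyer bears: destination terminal 1343.52 + brokerage 505.47 + delivery 1371.86 + duty 2376.53 = 5597.38
Landed cost = invoice 21278.45 + 5597.38 = 26875.83

Total landed cost: CAD 26875.83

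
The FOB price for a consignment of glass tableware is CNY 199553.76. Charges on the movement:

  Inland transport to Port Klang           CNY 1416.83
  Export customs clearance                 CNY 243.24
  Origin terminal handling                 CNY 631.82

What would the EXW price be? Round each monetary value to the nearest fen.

From FOB to EXW, the seller no longer bears: inland to port, export clearance, origin terminal.
EXW price = 199553.76 − 1416.83 − 243.24 − 631.82 = 197261.87

EXW price: CNY 197261.87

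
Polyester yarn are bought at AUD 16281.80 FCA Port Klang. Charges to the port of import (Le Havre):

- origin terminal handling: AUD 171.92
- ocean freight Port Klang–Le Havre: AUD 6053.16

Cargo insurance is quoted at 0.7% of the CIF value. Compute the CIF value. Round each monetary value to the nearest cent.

CIF value: AUD 22665.54

Let C be the CIF value. C = FCA price + pre-shipment costs + freight + 0.7% × C
C − 0.7% × C = 16281.80 + 171.92 + 6053.16
0.993 × C = 22506.88
C = 22506.88 / 0.993 = 22665.54
Insurance premium = 0.7% × 22665.54 = 158.66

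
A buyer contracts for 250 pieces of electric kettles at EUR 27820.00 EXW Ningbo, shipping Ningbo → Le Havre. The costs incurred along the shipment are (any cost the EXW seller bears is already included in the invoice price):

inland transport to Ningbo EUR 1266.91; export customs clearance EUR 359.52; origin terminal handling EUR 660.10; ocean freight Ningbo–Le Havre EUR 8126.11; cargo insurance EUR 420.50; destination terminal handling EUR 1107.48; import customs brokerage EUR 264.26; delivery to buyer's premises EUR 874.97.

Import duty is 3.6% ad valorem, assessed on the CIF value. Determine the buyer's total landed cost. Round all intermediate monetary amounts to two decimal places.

Total landed cost: EUR 42291.36

EXW: the seller makes goods available at their premises; the buyer bears all onward costs.
CIF value = EXW price + inland to port + export clearance + origin terminal + freight + insurance = 27820.00 + 1266.91 + 359.52 + 660.10 + 8126.11 + 420.50 = 38653.14
Import duty = 38653.14 × 3.6% = 1391.51
Buyer bears: inland to port 1266.91 + export clearance 359.52 + origin terminal 660.10 + freight 8126.11 + insurance 420.50 + destination terminal 1107.48 + brokerage 264.26 + delivery 874.97 + duty 1391.51 = 14471.36
Landed cost = invoice 27820.00 + 14471.36 = 42291.36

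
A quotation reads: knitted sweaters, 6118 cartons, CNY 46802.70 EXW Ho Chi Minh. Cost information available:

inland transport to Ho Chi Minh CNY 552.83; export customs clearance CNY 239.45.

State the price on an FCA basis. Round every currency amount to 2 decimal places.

From EXW to FCA, the seller additionally bears: inland to port, export clearance.
FCA price = 46802.70 + 552.83 + 239.45 = 47594.98

FCA price: CNY 47594.98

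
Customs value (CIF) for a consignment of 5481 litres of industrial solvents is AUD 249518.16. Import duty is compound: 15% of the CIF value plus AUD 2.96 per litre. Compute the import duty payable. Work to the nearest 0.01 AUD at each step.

Import duty: AUD 53651.48

Ad valorem component: 249518.16 × 15% = 37427.72
Specific component: 5481 × 2.96 = 16223.76
Import duty = 37427.72 + 16223.76 = 53651.48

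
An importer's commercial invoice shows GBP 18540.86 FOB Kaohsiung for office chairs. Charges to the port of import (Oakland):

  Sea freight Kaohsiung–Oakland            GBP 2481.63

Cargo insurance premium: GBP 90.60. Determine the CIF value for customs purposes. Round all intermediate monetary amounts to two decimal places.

CIF value: GBP 21113.09

CIF = FOB price + freight + insurance
CIF = 18540.86 + 2481.63 + 90.60 = 21113.09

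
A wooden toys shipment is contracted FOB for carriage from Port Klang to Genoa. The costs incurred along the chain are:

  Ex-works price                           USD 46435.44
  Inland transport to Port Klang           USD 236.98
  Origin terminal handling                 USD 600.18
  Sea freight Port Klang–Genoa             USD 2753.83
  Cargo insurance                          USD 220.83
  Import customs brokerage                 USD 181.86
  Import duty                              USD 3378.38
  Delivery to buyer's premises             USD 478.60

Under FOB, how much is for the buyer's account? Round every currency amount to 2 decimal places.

FOB: the seller bears costs until goods are on board at the origin port; the buyer bears freight, insurance and all costs thereafter.
Seller's account: goods 46435.44 + inland to port 236.98 + origin terminal 600.18 = 47272.60
Buyer's account: freight 2753.83 + insurance 220.83 + brokerage 181.86 + duty 3378.38 + delivery 478.60 = 7013.50

Buyer's account: USD 7013.50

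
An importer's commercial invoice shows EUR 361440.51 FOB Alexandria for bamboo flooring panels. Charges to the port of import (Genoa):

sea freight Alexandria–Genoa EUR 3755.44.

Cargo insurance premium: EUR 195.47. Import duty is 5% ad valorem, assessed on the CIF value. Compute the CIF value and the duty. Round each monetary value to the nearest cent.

CIF = FOB price + freight + insurance
CIF = 361440.51 + 3755.44 + 195.47 = 365391.42
Import duty = 365391.42 × 5% = 18269.57

CIF value: EUR 365391.42; import duty: EUR 18269.57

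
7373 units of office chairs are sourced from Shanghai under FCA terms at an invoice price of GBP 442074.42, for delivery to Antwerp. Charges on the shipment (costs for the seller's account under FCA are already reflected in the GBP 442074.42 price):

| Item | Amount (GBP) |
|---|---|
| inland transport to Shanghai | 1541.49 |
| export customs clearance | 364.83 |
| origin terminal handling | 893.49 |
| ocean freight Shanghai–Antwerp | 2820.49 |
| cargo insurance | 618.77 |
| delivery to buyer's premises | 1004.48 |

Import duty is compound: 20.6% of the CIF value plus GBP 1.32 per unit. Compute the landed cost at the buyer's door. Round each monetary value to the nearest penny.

Total landed cost: GBP 549103.89

FCA: the seller delivers export-cleared goods to the carrier; the buyer bears costs from that point.
Already in the invoice (seller's account under FCA): inland to port, export clearance — exclude.
CIF value = FCA price + origin terminal + freight + insurance = 442074.42 + 893.49 + 2820.49 + 618.77 = 446407.17
Ad valorem component: 446407.17 × 20.6% = 91959.88
Specific component: 7373 × 1.32 = 9732.36
Import duty = 91959.88 + 9732.36 = 101692.24
Buyer bears: origin terminal 893.49 + freight 2820.49 + insurance 618.77 + delivery 1004.48 + duty 101692.24 = 107029.47
Landed cost = invoice 442074.42 + 107029.47 = 549103.89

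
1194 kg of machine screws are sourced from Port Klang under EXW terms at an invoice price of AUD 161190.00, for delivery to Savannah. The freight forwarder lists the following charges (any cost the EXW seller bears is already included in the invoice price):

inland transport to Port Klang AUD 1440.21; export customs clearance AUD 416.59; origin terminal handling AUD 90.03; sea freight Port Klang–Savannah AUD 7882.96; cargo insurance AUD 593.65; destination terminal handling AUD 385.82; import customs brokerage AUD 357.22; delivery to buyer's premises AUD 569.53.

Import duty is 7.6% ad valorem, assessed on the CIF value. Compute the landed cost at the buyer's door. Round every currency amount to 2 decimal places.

Total landed cost: AUD 185968.63

EXW: the seller makes goods available at their premises; the buyer bears all onward costs.
CIF value = EXW price + inland to port + export clearance + origin terminal + freight + insurance = 161190.00 + 1440.21 + 416.59 + 90.03 + 7882.96 + 593.65 = 171613.44
Import duty = 171613.44 × 7.6% = 13042.62
Buyer bears: inland to port 1440.21 + export clearance 416.59 + origin terminal 90.03 + freight 7882.96 + insurance 593.65 + destination terminal 385.82 + brokerage 357.22 + delivery 569.53 + duty 13042.62 = 24778.63
Landed cost = invoice 161190.00 + 24778.63 = 185968.63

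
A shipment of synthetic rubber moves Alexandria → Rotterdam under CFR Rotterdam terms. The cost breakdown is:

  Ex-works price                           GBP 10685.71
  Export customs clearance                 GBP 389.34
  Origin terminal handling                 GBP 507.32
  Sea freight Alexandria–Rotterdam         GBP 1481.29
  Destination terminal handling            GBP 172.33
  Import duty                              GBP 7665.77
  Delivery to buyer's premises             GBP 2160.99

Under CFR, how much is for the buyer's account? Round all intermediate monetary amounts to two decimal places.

CFR: the seller pays costs through ocean freight to the destination port, but not insurance.
Seller's account: goods 10685.71 + export clearance 389.34 + origin terminal 507.32 + freight 1481.29 = 13063.66
Buyer's account: destination terminal 172.33 + duty 7665.77 + delivery 2160.99 = 9999.09

Buyer's account: GBP 9999.09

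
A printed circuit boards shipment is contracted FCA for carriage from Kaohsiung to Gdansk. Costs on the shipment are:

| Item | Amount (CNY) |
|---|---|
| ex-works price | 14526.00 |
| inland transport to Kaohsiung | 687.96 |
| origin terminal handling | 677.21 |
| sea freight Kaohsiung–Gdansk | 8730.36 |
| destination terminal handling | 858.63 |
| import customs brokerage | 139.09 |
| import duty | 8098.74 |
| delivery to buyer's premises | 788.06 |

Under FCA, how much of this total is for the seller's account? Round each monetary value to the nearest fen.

Seller's account: CNY 15213.96

FCA: the seller delivers export-cleared goods to the carrier; the buyer bears costs from that point.
Seller's account: goods 14526.00 + inland to port 687.96 = 15213.96
Buyer's account: origin terminal 677.21 + freight 8730.36 + destination terminal 858.63 + brokerage 139.09 + duty 8098.74 + delivery 788.06 = 19292.09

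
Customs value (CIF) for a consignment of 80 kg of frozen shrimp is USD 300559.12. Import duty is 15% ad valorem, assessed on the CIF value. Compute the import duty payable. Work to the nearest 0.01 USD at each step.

Import duty: USD 45083.87

Import duty = 300559.12 × 15% = 45083.87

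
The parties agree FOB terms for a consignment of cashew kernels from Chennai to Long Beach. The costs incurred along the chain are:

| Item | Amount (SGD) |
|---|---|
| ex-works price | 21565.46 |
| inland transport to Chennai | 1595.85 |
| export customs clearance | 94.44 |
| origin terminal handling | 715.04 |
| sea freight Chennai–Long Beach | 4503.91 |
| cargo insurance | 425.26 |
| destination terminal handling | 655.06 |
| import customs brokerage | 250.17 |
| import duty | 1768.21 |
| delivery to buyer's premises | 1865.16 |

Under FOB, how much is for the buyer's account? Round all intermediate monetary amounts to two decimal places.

Buyer's account: SGD 9467.77

FOB: the seller bears costs until goods are on board at the origin port; the buyer bears freight, insurance and all costs thereafter.
Seller's account: goods 21565.46 + inland to port 1595.85 + export clearance 94.44 + origin terminal 715.04 = 23970.79
Buyer's account: freight 4503.91 + insurance 425.26 + destination terminal 655.06 + brokerage 250.17 + duty 1768.21 + delivery 1865.16 = 9467.77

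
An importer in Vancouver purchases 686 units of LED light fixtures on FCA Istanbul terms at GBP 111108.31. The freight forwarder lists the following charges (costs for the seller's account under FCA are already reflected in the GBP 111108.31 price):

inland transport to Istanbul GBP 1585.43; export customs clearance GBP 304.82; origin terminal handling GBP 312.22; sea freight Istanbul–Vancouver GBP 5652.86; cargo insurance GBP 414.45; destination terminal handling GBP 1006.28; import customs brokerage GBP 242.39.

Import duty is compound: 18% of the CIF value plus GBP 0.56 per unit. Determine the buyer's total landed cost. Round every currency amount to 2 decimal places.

Total landed cost: GBP 140268.48

FCA: the seller delivers export-cleared goods to the carrier; the buyer bears costs from that point.
Already in the invoice (seller's account under FCA): inland to port, export clearance — exclude.
CIF value = FCA price + origin terminal + freight + insurance = 111108.31 + 312.22 + 5652.86 + 414.45 = 117487.84
Ad valorem component: 117487.84 × 18% = 21147.81
Specific component: 686 × 0.56 = 384.16
Import duty = 21147.81 + 384.16 = 21531.97
Buyer bears: origin terminal 312.22 + freight 5652.86 + insurance 414.45 + destination terminal 1006.28 + brokerage 242.39 + duty 21531.97 = 29160.17
Landed cost = invoice 111108.31 + 29160.17 = 140268.48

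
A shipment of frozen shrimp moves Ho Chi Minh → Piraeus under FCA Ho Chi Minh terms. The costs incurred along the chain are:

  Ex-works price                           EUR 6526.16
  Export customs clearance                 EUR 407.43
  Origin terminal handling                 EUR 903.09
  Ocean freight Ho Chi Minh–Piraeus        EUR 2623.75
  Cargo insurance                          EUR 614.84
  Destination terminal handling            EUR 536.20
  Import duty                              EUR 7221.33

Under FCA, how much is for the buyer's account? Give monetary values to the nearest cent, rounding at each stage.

Buyer's account: EUR 11899.21

FCA: the seller delivers export-cleared goods to the carrier; the buyer bears costs from that point.
Seller's account: goods 6526.16 + export clearance 407.43 = 6933.59
Buyer's account: origin terminal 903.09 + freight 2623.75 + insurance 614.84 + destination terminal 536.20 + duty 7221.33 = 11899.21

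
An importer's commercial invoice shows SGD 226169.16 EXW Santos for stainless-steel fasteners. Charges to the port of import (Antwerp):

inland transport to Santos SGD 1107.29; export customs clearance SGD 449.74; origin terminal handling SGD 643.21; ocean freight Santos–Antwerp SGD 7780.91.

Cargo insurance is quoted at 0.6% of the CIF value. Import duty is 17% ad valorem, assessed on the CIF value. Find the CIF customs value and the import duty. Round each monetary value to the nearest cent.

CIF value: SGD 237575.76; import duty: SGD 40387.88

Let C be the CIF value. C = EXW price + pre-shipment costs + freight + 0.6% × C
C − 0.6% × C = 226169.16 + 1107.29 + 449.74 + 643.21 + 7780.91
0.994 × C = 236150.31
C = 236150.31 / 0.994 = 237575.76
Insurance premium = 0.6% × 237575.76 = 1425.45
Import duty = 237575.76 × 17% = 40387.88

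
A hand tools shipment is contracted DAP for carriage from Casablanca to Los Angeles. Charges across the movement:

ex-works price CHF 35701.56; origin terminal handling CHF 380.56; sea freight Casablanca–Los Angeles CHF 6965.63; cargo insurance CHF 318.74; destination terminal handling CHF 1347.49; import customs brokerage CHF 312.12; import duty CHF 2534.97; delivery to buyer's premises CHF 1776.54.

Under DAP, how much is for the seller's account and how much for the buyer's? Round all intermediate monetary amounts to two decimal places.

Seller: CHF 46490.52; buyer: CHF 2847.09

DAP: the seller bears all costs to the named destination except import duty and clearance.
Seller's account: goods 35701.56 + origin terminal 380.56 + freight 6965.63 + insurance 318.74 + destination terminal 1347.49 + delivery 1776.54 = 46490.52
Buyer's account: brokerage 312.12 + duty 2534.97 = 2847.09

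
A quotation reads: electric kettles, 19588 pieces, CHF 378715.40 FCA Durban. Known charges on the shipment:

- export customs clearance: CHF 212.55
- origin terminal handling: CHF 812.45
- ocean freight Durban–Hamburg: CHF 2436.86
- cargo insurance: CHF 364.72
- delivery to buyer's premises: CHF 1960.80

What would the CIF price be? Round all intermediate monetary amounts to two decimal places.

Not relevant to the conversion: export clearance — on the seller under both FCA and CIF; already in the FCA price and stays in the CIF price. delivery — on the buyer under both terms; not part of either seller's price.
From FCA to CIF, the seller additionally bears: origin terminal, freight, insurance.
CIF price = 378715.40 + 812.45 + 2436.86 + 364.72 = 382329.43

CIF price: CHF 382329.43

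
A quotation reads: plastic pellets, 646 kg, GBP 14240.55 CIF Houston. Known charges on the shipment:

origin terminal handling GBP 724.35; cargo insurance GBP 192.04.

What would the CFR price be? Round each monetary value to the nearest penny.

Not relevant to the conversion: origin terminal — on the seller under both CIF and CFR; already in the CIF price and stays in the CFR price.
From CIF to CFR, the seller no longer bears: insurance.
CFR price = 14240.55 − 192.04 = 14048.51

CFR price: GBP 14048.51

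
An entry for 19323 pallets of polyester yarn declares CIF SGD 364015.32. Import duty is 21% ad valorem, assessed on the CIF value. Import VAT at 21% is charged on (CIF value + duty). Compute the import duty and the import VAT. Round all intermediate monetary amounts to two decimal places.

Import duty = 364015.32 × 21% = 76443.22
VAT base = CIF + duty = 364015.32 + 76443.22 = 440458.54
Import VAT = 440458.54 × 21% = 92496.29

Import duty: SGD 76443.22; import VAT: SGD 92496.29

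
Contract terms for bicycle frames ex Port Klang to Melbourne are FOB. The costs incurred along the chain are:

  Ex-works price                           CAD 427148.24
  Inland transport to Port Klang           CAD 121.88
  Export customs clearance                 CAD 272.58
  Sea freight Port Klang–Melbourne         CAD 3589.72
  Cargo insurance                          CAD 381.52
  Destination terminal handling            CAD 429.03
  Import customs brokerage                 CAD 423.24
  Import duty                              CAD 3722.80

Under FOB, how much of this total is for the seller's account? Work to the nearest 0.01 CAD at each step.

Seller's account: CAD 427542.70

FOB: the seller bears costs until goods are on board at the origin port; the buyer bears freight, insurance and all costs thereafter.
Seller's account: goods 427148.24 + inland to port 121.88 + export clearance 272.58 = 427542.70
Buyer's account: freight 3589.72 + insurance 381.52 + destination terminal 429.03 + brokerage 423.24 + duty 3722.80 = 8546.31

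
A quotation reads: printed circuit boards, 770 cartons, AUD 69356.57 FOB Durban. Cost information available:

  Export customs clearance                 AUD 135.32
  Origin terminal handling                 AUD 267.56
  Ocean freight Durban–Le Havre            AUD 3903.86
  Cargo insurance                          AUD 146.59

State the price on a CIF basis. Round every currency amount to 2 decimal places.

Not relevant to the conversion: origin terminal, export clearance — on the seller under both FOB and CIF; already in the FOB price and stays in the CIF price.
From FOB to CIF, the seller additionally bears: freight, insurance.
CIF price = 69356.57 + 3903.86 + 146.59 = 73407.02

CIF price: AUD 73407.02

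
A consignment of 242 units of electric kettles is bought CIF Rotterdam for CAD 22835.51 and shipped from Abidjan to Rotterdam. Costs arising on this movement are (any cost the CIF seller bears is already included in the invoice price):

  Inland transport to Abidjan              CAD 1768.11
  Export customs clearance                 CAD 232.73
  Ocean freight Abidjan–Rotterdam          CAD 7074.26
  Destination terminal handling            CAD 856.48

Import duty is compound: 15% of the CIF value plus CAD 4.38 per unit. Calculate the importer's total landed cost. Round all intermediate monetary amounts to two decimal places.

CIF: the seller pays costs through ocean freight and marine insurance to the destination port.
Already in the invoice (seller's account under CIF): inland to port, export clearance, freight — exclude.
The CIF price already equals the CIF value: 22835.51
Ad valorem component: 22835.51 × 15% = 3425.33
Specific component: 242 × 4.38 = 1059.96
Import duty = 3425.33 + 1059.96 = 4485.29
Buyer bears: destination terminal 856.48 + duty 4485.29 = 5341.77
Landed cost = invoice 22835.51 + 5341.77 = 28177.28

Total landed cost: CAD 28177.28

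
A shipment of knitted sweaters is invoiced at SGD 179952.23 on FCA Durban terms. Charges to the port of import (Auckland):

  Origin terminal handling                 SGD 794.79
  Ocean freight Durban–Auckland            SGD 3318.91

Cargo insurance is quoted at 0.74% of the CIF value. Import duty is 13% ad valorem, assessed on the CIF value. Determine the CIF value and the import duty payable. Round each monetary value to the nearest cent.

CIF value: SGD 185438.17; import duty: SGD 24106.96

Let C be the CIF value. C = FCA price + pre-shipment costs + freight + 0.74% × C
C − 0.74% × C = 179952.23 + 794.79 + 3318.91
0.9926 × C = 184065.93
C = 184065.93 / 0.9926 = 185438.17
Insurance premium = 0.74% × 185438.17 = 1372.24
Import duty = 185438.17 × 13% = 24106.96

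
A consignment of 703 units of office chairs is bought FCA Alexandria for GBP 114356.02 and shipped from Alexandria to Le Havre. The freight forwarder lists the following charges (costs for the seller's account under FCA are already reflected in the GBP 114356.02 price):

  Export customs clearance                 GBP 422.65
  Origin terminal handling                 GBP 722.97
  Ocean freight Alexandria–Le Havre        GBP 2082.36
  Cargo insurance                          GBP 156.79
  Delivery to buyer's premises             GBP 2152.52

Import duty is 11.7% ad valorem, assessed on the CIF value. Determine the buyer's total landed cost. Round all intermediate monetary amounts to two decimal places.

Total landed cost: GBP 133196.88

FCA: the seller delivers export-cleared goods to the carrier; the buyer bears costs from that point.
Already in the invoice (seller's account under FCA): export clearance — exclude.
CIF value = FCA price + origin terminal + freight + insurance = 114356.02 + 722.97 + 2082.36 + 156.79 = 117318.14
Import duty = 117318.14 × 11.7% = 13726.22
Buyer bears: origin terminal 722.97 + freight 2082.36 + insurance 156.79 + delivery 2152.52 + duty 13726.22 = 18840.86
Landed cost = invoice 114356.02 + 18840.86 = 133196.88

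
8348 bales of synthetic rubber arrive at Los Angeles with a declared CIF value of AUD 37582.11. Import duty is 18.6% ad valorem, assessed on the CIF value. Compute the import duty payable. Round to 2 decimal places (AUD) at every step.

Import duty = 37582.11 × 18.6% = 6990.27

Import duty: AUD 6990.27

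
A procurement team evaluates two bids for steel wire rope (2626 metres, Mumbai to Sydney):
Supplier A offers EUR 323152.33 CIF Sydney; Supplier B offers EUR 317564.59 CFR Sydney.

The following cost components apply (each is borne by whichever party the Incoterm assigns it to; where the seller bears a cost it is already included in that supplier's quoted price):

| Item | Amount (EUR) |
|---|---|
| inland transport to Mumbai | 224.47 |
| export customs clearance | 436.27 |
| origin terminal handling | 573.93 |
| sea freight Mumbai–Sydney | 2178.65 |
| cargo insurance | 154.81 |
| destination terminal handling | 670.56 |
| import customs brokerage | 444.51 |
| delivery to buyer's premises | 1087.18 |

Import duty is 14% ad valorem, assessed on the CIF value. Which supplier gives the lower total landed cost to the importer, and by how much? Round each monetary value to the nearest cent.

Supplier A (CIF):
The CIF price already equals the CIF value: 323152.33
Import duty = 323152.33 × 14% = 45241.33
Buyer bears (A): 670.56 + 444.51 + 1087.18 = 2202.25
Landed cost (A) = invoice 323152.33 + 2202.25 + duty 45241.33 = 370595.91
Supplier B (CFR):
CIF value = CFR price + insurance = 317564.59 + 154.81 = 317719.40
Import duty = 317719.40 × 14% = 44480.72
Buyer bears (B): 154.81 + 670.56 + 444.51 + 1087.18 = 2357.06
Landed cost (B) = invoice 317564.59 + 2357.06 + duty 44480.72 = 364402.37
Difference = |370595.91 − 364402.37| = 6193.54

Supplier B is cheaper by EUR 6193.54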